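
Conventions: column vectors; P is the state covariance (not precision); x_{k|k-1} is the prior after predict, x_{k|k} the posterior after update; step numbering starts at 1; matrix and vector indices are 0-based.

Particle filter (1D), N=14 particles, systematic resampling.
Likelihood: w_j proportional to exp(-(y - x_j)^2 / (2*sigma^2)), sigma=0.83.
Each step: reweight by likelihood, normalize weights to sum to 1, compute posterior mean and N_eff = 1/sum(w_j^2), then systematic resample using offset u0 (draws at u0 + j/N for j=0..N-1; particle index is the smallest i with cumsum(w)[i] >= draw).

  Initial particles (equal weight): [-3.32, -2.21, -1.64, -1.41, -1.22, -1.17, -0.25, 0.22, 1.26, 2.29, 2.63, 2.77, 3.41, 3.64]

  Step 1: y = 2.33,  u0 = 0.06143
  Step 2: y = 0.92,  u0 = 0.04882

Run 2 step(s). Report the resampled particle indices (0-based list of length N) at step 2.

resampled_idx = [0, 0, 0, 0, 0, 1, 2, 2, 3, 4, 5, 6, 8, 10]

step 1: w=[0.0000, 0.0000, 0.0000, 0.0000, 0.0000, 0.0000, 0.0020, 0.0099, 0.1088, 0.2494, 0.2339, 0.2170, 0.1071, 0.0719]  mean=2.5529  Neff=5.1926  idx=[8, 9, 9, 9, 9, 10, 10, 10, 11, 11, 11, 12, 12, 13]
step 2: w=[0.3564, 0.0992, 0.0992, 0.0992, 0.0992, 0.0464, 0.0464, 0.0464, 0.0323, 0.0323, 0.0323, 0.0043, 0.0043, 0.0018]  mean=2.0289  Neff=5.6805  idx=[0, 0, 0, 0, 0, 1, 2, 2, 3, 4, 5, 6, 8, 10]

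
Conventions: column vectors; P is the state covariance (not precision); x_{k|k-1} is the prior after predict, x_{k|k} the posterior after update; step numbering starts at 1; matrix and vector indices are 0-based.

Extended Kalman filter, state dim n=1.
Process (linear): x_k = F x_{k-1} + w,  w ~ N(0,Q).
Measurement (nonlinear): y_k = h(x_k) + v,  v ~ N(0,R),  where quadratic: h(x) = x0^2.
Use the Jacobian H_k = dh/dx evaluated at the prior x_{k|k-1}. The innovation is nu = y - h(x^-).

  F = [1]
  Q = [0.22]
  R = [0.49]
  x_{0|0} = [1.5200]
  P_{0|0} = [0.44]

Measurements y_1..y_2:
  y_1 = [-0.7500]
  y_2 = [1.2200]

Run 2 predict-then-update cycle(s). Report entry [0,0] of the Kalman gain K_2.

K[0,0] = 0.3671

step 1: x^-=[1.5200]  P^-=[0.6600]  H_jac=[3.0400]  S=[6.5895]  K=[0.3045]  nu=[-3.0604]  x^+=[0.5881]  P^+=[0.0491]
step 2: x^-=[0.5881]  P^-=[0.2691]  H_jac=[1.1763]  S=[0.8623]  K=[0.3671]  nu=[0.8741]  x^+=[0.9090]  P^+=[0.1529]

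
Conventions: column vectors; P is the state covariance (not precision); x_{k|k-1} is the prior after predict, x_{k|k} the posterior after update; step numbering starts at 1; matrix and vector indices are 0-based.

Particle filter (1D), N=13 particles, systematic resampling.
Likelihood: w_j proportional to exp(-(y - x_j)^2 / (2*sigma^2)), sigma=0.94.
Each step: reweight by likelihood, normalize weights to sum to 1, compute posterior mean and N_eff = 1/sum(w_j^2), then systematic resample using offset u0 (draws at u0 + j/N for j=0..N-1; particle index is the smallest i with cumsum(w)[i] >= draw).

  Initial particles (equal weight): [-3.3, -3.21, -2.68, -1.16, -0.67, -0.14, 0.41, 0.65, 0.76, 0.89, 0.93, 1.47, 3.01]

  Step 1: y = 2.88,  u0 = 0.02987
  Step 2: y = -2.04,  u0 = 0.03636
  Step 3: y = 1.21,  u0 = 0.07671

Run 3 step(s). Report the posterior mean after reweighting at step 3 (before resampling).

post_mean = 0.8444

step 1: w=[0.0000, 0.0000, 0.0000, 0.0001, 0.0005, 0.0033, 0.0185, 0.0350, 0.0458, 0.0620, 0.0678, 0.1893, 0.5777]  mean=2.1996  Neff=2.6202  idx=[7, 9, 10, 11, 11, 11, 12, 12, 12, 12, 12, 12, 12]
step 2: w=[0.4894, 0.2281, 0.1996, 0.0276, 0.0276, 0.0276, 0.0000, 0.0000, 0.0000, 0.0000, 0.0000, 0.0000, 0.0000]  mean=0.8287  Neff=2.9965  idx=[0, 0, 0, 0, 0, 0, 1, 1, 1, 2, 2, 2, 4]
step 3: w=[0.0716, 0.0716, 0.0716, 0.0716, 0.0716, 0.0716, 0.0807, 0.0807, 0.0807, 0.0818, 0.0818, 0.0818, 0.0823]  mean=0.8444  Neff=12.9473  idx=[1, 2, 3, 4, 5, 6, 7, 8, 9, 10, 11, 12, 12]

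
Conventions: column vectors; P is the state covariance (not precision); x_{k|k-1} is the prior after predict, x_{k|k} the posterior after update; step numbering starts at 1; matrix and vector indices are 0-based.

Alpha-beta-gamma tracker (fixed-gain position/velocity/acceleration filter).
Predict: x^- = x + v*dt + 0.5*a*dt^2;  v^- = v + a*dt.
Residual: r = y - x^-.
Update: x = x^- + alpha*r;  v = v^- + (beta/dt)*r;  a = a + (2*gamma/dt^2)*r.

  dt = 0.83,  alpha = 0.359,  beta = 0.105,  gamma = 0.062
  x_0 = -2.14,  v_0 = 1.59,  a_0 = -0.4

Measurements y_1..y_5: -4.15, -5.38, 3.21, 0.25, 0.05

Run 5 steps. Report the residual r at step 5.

step 1: x_pred=-0.9581  r=-3.1919  x^+=-2.1040  v^+=0.8542  a^+=-0.9745
step 2: x_pred=-1.7307  r=-3.6493  x^+=-3.0408  v^+=-0.4163  a^+=-1.6314
step 3: x_pred=-3.9483  r=7.1583  x^+=-1.3784  v^+=-0.8648  a^+=-0.3429
step 4: x_pred=-2.2144  r=2.4644  x^+=-1.3297  v^+=-0.8377  a^+=0.1006
step 5: x_pred=-1.9903  r=2.0403  x^+=-1.2578  v^+=-0.4961  a^+=0.4679

resid = 2.0403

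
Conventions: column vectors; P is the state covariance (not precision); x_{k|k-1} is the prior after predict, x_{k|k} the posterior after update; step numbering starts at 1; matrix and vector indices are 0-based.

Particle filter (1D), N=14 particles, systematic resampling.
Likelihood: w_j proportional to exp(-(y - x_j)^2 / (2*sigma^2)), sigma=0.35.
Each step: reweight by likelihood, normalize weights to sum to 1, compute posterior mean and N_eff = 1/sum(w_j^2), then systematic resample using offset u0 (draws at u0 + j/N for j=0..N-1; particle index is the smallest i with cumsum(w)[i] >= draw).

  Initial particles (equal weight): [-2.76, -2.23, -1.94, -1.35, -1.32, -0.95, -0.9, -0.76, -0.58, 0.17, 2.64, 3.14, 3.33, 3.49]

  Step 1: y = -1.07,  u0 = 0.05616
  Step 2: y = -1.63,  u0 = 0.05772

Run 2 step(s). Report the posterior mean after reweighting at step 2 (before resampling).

post_mean = -1.2493

step 1: w=[0.0000, 0.0009, 0.0103, 0.1637, 0.1747, 0.2126, 0.2004, 0.1523, 0.0846, 0.0004, 0.0000, 0.0000, 0.0000, 0.0000]  mean=-1.0207  Neff=5.7751  idx=[3, 3, 4, 4, 4, 5, 5, 5, 6, 6, 7, 7, 7, 8]
step 2: w=[0.1685, 0.1685, 0.1568, 0.1568, 0.1568, 0.0352, 0.0352, 0.0352, 0.0264, 0.0264, 0.0106, 0.0106, 0.0106, 0.0026]  mean=-1.2493  Neff=7.3519  idx=[0, 0, 1, 1, 2, 2, 2, 3, 3, 4, 4, 6, 8, 11]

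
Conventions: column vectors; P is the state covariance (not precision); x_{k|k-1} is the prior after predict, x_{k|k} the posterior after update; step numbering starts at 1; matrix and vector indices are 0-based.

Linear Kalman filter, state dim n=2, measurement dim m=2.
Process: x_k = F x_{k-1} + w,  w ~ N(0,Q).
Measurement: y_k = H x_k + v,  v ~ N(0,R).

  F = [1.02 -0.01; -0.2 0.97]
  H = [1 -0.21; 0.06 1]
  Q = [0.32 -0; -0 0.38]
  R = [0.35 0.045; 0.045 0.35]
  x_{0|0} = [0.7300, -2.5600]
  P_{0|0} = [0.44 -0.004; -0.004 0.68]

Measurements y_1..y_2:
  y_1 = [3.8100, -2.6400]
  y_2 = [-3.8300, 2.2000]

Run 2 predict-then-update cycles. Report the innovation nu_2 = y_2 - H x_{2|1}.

step 1: x^-=[0.7702, -2.6292]  P^-=[0.7779 -0.1003; -0.1003 1.0390]  S=[1.2159 -0.2256; -0.2256 1.3797]  K=[0.6702 0.0707; -0.1269 0.7279]  nu=[2.4877, -0.0570]  x^+=[2.4335, -2.9864]  P^+=[0.2462 0.0401; 0.0401 0.2466]
step 2: x^-=[2.5121, -3.3835]  P^-=[0.5753 -0.0128; -0.0128 0.6063]  S=[0.9575 -0.0605; -0.0605 0.9569]  K=[0.6076 0.0611; -0.1068 0.6261]  nu=[-7.0526, 5.4328]  x^+=[-1.4411, 0.7715]  P^+=[0.2228 0.0353; 0.0353 0.2122]

innov = [-7.0526, 5.4328]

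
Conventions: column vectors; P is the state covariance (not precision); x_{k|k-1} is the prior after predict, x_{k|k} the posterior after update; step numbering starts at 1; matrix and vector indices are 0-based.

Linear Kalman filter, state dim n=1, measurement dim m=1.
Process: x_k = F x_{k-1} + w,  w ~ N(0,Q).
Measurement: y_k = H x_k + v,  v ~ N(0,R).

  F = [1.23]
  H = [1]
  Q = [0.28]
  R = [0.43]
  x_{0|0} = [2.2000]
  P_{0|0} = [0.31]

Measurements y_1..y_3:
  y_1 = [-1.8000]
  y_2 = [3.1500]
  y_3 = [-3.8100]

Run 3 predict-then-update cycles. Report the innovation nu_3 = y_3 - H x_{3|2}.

innov = [-6.1106]

step 1: x^-=[2.7060]  P^-=[0.7490]  S=[1.1790]  K=[0.6353]  nu=[-4.5060]  x^+=[-0.1566]  P^+=[0.2732]
step 2: x^-=[-0.1926]  P^-=[0.6933]  S=[1.1233]  K=[0.6172]  nu=[3.3426]  x^+=[1.8704]  P^+=[0.2654]
step 3: x^-=[2.3006]  P^-=[0.6815]  S=[1.1115]  K=[0.6131]  nu=[-6.1106]  x^+=[-1.4460]  P^+=[0.2637]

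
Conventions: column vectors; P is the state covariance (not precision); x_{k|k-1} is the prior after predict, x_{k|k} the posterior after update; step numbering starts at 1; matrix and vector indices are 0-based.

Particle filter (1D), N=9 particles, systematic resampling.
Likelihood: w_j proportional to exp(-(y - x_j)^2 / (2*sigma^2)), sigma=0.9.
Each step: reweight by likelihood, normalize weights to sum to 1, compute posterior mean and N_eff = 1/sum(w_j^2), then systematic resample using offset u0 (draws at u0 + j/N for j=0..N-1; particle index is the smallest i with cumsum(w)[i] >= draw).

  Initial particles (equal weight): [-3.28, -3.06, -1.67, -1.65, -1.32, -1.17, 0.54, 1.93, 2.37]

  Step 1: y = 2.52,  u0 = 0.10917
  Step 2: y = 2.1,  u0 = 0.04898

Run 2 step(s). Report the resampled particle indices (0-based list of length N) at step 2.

step 1: w=[0.0000, 0.0000, 0.0000, 0.0000, 0.0001, 0.0001, 0.0472, 0.4286, 0.5240]  mean=2.0942  Neff=2.1717  idx=[7, 7, 7, 7, 8, 8, 8, 8, 8]
step 2: w=[0.1128, 0.1128, 0.1128, 0.1128, 0.1098, 0.1098, 0.1098, 0.1098, 0.1098]  mean=2.1715  Neff=8.9984  idx=[0, 1, 2, 3, 4, 5, 6, 7, 8]

resampled_idx = [0, 1, 2, 3, 4, 5, 6, 7, 8]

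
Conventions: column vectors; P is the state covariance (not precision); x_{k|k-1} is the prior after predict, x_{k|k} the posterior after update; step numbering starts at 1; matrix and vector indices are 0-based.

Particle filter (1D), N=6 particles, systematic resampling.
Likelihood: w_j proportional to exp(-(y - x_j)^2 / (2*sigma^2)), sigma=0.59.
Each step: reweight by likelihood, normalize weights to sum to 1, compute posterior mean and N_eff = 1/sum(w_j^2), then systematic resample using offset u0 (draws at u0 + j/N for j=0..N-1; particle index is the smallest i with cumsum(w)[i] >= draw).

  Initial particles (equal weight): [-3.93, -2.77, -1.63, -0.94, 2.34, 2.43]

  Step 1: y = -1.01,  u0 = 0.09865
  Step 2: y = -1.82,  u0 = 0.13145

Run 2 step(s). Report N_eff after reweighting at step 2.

N_eff = 4.6213

step 1: w=[0.0000, 0.0074, 0.3643, 0.6283, 0.0000, 0.0000]  mean=-1.2049  Neff=1.8956  idx=[2, 2, 3, 3, 3, 3]
step 2: w=[0.2954, 0.2954, 0.1023, 0.1023, 0.1023, 0.1023]  mean=-1.3477  Neff=4.6213  idx=[0, 1, 1, 2, 4, 5]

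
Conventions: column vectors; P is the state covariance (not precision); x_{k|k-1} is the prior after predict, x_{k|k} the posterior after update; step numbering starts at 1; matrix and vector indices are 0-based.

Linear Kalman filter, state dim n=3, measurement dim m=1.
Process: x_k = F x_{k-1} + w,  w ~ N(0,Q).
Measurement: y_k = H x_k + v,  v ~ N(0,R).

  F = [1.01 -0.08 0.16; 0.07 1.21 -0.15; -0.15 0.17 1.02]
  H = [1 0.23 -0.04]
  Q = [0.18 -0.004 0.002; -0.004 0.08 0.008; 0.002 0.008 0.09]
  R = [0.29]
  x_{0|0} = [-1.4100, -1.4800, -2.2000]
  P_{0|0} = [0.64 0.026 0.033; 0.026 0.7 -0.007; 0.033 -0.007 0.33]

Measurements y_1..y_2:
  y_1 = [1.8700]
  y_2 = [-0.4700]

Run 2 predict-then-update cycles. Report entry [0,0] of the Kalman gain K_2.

step 1: x^-=[-1.6577, -1.5595, -2.2841]  P^-=[0.8524 -0.0089 -0.0123; -0.0089 1.1217 0.0850; -0.0123 0.0850 0.4541]  S=[1.1978]  K=[0.7104; 0.2051; -0.0091]  nu=[3.7950]  x^+=[1.0381, -0.7810, -2.3186]  P^+=[0.2480 -0.1834 -0.0045; -0.1834 1.0713 0.0872; -0.0045 0.0872 0.4540]
step 2: x^-=[0.7400, -0.5246, -2.6534]  P^-=[0.4774 -0.3056 -0.0191; -0.3056 1.5972 0.2924; -0.0191 0.2924 0.6399]  S=[0.7085]  K=[0.5757; 0.0707; 0.0319]  nu=[-1.1955]  x^+=[0.0518, -0.6090, -2.6916]  P^+=[0.2426 -0.3344 -0.0321; -0.3344 1.5937 0.2908; -0.0321 0.2908 0.6392]

K[0,0] = 0.5757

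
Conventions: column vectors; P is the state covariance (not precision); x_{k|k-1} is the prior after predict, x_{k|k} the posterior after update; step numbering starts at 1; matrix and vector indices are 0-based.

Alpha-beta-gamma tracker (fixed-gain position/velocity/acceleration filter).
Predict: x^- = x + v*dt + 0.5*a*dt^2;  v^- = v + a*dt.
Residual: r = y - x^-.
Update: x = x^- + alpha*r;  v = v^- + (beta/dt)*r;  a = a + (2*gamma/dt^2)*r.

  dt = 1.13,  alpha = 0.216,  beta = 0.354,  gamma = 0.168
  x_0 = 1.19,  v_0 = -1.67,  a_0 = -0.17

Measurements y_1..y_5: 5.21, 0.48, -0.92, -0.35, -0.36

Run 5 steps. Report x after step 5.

x_post = 1.6766

step 1: x_pred=-0.8056  r=6.0156  x^+=0.4937  v^+=0.0224  a^+=1.4129
step 2: x_pred=1.4212  r=-0.9412  x^+=1.2179  v^+=1.3242  a^+=1.1653
step 3: x_pred=3.4582  r=-4.3782  x^+=2.5125  v^+=1.2694  a^+=0.0132
step 4: x_pred=3.9554  r=-4.3054  x^+=3.0254  v^+=-0.0645  a^+=-1.1197
step 5: x_pred=2.2377  r=-2.5977  x^+=1.6766  v^+=-2.1435  a^+=-1.8033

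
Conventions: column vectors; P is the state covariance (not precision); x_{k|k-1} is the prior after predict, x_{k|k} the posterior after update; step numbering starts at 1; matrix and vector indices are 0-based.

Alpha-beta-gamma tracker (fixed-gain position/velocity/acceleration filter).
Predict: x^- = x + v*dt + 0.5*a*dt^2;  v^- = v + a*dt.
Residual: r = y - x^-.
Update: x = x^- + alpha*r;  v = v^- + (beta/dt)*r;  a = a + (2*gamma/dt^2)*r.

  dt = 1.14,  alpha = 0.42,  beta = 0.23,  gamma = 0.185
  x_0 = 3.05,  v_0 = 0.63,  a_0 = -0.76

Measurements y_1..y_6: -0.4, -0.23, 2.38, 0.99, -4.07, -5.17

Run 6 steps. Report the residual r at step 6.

resid = -3.6118

step 1: x_pred=3.2744  r=-3.6744  x^+=1.7311  v^+=-0.9777  a^+=-1.8061
step 2: x_pred=-0.5571  r=0.3271  x^+=-0.4197  v^+=-2.9707  a^+=-1.7130
step 3: x_pred=-4.9194  r=7.2994  x^+=-1.8536  v^+=-3.4508  a^+=0.3652
step 4: x_pred=-5.5503  r=6.5403  x^+=-2.8033  v^+=-1.7150  a^+=2.2272
step 5: x_pred=-3.3112  r=-0.7588  x^+=-3.6299  v^+=0.6709  a^+=2.0112
step 6: x_pred=-1.5582  r=-3.6118  x^+=-3.0751  v^+=2.2350  a^+=0.9829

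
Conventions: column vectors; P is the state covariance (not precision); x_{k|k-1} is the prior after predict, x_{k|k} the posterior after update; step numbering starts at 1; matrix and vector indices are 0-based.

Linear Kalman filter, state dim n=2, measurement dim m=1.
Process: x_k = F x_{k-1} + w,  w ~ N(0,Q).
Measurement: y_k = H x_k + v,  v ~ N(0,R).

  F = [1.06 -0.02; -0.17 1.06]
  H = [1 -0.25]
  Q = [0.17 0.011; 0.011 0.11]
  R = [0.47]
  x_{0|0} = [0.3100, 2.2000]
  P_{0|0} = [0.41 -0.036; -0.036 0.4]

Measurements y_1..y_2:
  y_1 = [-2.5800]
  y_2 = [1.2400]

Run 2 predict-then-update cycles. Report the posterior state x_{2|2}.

x_post = [0.3896, 2.5139]

step 1: x^-=[0.2846, 2.2793]  P^-=[0.6324 -0.1119; -0.1119 0.5843]  S=[1.1948]  K=[0.5527; -0.2159]  nu=[-2.2948]  x^+=[-0.9836, 2.7748]  P^+=[0.2674 0.0307; 0.0307 0.5286]
step 2: x^-=[-1.0981, 3.1085]  P^-=[0.4694 -0.0138; -0.0138 0.7006]  S=[0.9901]  K=[0.4776; -0.1909]  nu=[3.1153]  x^+=[0.3896, 2.5139]  P^+=[0.2436 0.0764; 0.0764 0.6645]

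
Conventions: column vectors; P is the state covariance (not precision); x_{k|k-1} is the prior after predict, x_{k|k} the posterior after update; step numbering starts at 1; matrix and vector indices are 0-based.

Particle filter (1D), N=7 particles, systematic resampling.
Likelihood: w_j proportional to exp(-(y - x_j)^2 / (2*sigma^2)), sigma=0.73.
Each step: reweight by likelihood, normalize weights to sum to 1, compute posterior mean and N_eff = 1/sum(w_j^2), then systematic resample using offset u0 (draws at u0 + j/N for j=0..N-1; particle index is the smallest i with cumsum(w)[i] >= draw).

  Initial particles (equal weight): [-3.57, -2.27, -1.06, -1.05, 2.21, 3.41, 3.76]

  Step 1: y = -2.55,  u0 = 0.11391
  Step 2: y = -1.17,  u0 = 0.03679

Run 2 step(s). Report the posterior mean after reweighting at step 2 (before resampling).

post_mean = -1.8089

step 1: w=[0.2428, 0.5988, 0.0803, 0.0781, 0.0000, 0.0000, 0.0000]  mean=-2.3933  Neff=2.3250  idx=[0, 1, 1, 1, 1, 1, 3]
step 2: w=[0.0017, 0.1237, 0.1237, 0.1237, 0.1237, 0.1237, 0.3798]  mean=-1.8089  Neff=4.5301  idx=[1, 2, 3, 4, 5, 6, 6]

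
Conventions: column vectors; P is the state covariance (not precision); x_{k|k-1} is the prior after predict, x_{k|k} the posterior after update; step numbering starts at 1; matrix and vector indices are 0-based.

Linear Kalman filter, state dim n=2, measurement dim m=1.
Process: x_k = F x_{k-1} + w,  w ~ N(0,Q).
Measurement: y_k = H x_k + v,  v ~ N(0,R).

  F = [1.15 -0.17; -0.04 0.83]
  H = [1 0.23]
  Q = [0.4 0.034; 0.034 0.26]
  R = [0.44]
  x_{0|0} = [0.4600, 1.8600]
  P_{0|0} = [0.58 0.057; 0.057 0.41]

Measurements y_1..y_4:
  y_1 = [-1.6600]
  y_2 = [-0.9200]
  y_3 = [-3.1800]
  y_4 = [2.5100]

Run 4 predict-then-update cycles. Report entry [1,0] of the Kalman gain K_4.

step 1: x^-=[0.2128, 1.5254]  P^-=[1.1566 0.0043; 0.0043 0.5396]  S=[1.6271]  K=[0.7114; 0.0789]  nu=[-2.2236]  x^+=[-1.3692, 1.3500]  P^+=[0.3331 -0.0871; -0.0871 0.5295]
step 2: x^-=[-1.8041, 1.1752]  P^-=[0.8898 -0.1397; -0.1397 0.6311]  S=[1.2989]  K=[0.6603; 0.0042]  nu=[0.6137]  x^+=[-1.3988, 1.1778]  P^+=[0.3235 -0.1433; -0.1433 0.6310]
step 3: x^-=[-1.8088, 1.0335]  P^-=[0.9021 -0.2077; -0.2077 0.7048]  S=[1.2838]  K=[0.6654; -0.0355]  nu=[-1.6089]  x^+=[-2.8795, 1.0907]  P^+=[0.3336 -0.1773; -0.1773 0.7031]
step 4: x^-=[-3.4968, 1.0204]  P^-=[0.9308 -0.2510; -0.2510 0.7567]  S=[1.2954]  K=[0.6740; -0.0594]  nu=[5.7721]  x^+=[0.3936, 0.6773]  P^+=[0.3424 -0.1991; -0.1991 0.7521]

K[1,0] = -0.0594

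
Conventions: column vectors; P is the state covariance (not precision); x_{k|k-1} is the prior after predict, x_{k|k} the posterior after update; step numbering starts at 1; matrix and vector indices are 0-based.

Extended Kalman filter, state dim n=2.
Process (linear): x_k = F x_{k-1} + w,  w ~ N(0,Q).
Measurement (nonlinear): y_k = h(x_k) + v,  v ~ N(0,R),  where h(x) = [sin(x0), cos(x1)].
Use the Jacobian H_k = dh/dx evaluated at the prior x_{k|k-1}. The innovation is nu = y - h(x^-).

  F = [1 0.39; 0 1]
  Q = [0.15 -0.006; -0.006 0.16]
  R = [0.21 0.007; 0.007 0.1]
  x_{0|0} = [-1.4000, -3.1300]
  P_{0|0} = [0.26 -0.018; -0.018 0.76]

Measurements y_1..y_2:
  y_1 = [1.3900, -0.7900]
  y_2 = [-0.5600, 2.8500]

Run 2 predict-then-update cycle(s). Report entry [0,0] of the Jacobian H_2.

step 1: x^-=[-2.6207, -3.1300]  P^-=[0.5116 0.2724; 0.2724 0.9200]  H_jac=[-0.8674 0.0000; 0.0000 0.0116]  S=[0.5949 0.0043; 0.0043 0.1001]  K=[-0.7464 0.0633; -0.3981 0.1235]  nu=[1.8877, 0.2099]  x^+=[-4.0163, -3.8555]  P^+=[0.1802 0.0954; 0.0954 0.8246]
step 2: x^-=[-5.5199, -3.8555]  P^-=[0.5300 0.4110; 0.4110 0.9846]  H_jac=[0.7226 0.0000; 0.0000 -0.6548]  S=[0.4867 -0.1875; -0.1875 0.5222]  K=[0.6827 -0.2703; 0.1562 -1.1786]  nu=[-1.2513, 3.6058]  x^+=[-7.3488, -8.3009]  P^+=[0.1958 0.0340; 0.0340 0.1783]

H_jac[0,0] = 0.7226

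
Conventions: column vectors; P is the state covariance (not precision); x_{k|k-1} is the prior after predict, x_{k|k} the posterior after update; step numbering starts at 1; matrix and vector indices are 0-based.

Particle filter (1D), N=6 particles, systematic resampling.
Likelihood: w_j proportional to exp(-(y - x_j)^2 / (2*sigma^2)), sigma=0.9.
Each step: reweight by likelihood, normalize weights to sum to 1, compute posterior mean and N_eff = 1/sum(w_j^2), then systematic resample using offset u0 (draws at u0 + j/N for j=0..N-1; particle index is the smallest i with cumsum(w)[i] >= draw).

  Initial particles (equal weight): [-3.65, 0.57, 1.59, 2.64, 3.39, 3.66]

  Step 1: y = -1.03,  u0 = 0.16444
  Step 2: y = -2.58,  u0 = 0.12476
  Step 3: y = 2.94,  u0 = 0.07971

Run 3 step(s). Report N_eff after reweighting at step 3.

step 1: w=[0.0615, 0.8760, 0.0615, 0.0010, 0.0000, 0.0000]  mean=0.3756  Neff=1.2904  idx=[1, 1, 1, 1, 1, 2]
step 2: w=[0.1996, 0.1996, 0.1996, 0.1996, 0.1996, 0.0020]  mean=0.5720  Neff=5.0198  idx=[0, 1, 2, 3, 3, 4]
step 3: w=[0.1667, 0.1667, 0.1667, 0.1667, 0.1667, 0.1667]  mean=0.5700  Neff=6.0000  idx=[0, 1, 2, 3, 4, 5]

N_eff = 6.0000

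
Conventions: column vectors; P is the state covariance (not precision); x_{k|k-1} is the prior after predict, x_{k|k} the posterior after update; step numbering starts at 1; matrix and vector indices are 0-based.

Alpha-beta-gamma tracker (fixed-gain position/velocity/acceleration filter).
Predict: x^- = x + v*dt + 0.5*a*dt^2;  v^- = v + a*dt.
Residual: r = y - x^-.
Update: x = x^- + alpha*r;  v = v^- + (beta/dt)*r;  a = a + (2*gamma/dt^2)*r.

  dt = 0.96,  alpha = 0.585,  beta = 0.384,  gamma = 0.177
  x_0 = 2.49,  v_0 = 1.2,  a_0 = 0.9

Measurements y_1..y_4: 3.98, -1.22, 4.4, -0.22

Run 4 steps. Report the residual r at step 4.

resid = -2.1590

step 1: x_pred=4.0567  r=-0.0767  x^+=4.0118  v^+=2.0333  a^+=0.8705
step 2: x_pred=6.3650  r=-7.5850  x^+=1.9278  v^+=-0.1650  a^+=-2.0430
step 3: x_pred=0.8280  r=3.5720  x^+=2.9176  v^+=-0.6974  a^+=-0.6709
step 4: x_pred=1.9390  r=-2.1590  x^+=0.6760  v^+=-2.2051  a^+=-1.5002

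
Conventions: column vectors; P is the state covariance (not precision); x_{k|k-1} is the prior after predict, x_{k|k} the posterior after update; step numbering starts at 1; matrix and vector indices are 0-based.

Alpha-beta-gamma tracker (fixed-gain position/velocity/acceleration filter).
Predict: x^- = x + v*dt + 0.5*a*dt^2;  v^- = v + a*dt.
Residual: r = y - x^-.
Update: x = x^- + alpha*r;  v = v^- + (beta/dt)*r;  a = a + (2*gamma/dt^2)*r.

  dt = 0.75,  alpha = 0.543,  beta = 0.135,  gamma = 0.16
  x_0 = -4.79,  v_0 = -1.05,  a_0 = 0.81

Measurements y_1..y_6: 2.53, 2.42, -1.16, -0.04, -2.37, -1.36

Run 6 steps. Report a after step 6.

step 1: x_pred=-5.3497  r=7.8797  x^+=-1.0710  v^+=0.9758  a^+=5.2927
step 2: x_pred=1.1494  r=1.2706  x^+=1.8393  v^+=5.1740  a^+=6.0155
step 3: x_pred=7.4117  r=-8.5717  x^+=2.7573  v^+=8.1427  a^+=1.1391
step 4: x_pred=9.1847  r=-9.2247  x^+=4.1757  v^+=7.3366  a^+=-4.1087
step 5: x_pred=8.5226  r=-10.8926  x^+=2.6079  v^+=2.2944  a^+=-10.3054
step 6: x_pred=1.4303  r=-2.7903  x^+=-0.0848  v^+=-5.9369  a^+=-11.8928

a_post = -11.8928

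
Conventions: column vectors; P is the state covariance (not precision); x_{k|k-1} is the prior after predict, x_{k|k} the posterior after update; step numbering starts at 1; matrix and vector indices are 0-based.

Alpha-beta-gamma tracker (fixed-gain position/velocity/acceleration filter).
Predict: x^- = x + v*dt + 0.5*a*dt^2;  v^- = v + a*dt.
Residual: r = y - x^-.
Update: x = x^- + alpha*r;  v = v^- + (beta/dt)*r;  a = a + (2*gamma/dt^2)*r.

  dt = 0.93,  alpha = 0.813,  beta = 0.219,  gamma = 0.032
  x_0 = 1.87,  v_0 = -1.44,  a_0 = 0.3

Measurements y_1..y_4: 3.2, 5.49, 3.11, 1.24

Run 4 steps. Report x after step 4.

step 1: x_pred=0.6605  r=2.5395  x^+=2.7251  v^+=-0.5630  a^+=0.4879
step 2: x_pred=2.4125  r=3.0775  x^+=4.9145  v^+=0.6155  a^+=0.7156
step 3: x_pred=5.7964  r=-2.6864  x^+=3.6124  v^+=0.6484  a^+=0.5169
step 4: x_pred=4.4389  r=-3.1989  x^+=1.8382  v^+=0.3758  a^+=0.2801

x_post = 1.8382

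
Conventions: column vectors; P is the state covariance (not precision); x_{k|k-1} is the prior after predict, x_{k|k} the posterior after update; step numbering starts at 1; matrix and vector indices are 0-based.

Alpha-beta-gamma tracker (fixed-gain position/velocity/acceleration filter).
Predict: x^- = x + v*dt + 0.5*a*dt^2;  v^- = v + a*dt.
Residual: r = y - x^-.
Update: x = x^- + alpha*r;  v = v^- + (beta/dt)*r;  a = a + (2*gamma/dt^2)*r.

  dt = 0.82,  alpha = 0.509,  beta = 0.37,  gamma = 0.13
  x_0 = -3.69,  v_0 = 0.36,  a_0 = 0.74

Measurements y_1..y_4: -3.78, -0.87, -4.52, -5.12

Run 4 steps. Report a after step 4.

step 1: x_pred=-3.1460  r=-0.6340  x^+=-3.4687  v^+=0.6807  a^+=0.4949
step 2: x_pred=-2.7441  r=1.8741  x^+=-1.7902  v^+=1.9322  a^+=1.2195
step 3: x_pred=0.2042  r=-4.7242  x^+=-2.2004  v^+=0.8005  a^+=-0.6072
step 4: x_pred=-1.7481  r=-3.3719  x^+=-3.4644  v^+=-1.2188  a^+=-1.9110

a_post = -1.9110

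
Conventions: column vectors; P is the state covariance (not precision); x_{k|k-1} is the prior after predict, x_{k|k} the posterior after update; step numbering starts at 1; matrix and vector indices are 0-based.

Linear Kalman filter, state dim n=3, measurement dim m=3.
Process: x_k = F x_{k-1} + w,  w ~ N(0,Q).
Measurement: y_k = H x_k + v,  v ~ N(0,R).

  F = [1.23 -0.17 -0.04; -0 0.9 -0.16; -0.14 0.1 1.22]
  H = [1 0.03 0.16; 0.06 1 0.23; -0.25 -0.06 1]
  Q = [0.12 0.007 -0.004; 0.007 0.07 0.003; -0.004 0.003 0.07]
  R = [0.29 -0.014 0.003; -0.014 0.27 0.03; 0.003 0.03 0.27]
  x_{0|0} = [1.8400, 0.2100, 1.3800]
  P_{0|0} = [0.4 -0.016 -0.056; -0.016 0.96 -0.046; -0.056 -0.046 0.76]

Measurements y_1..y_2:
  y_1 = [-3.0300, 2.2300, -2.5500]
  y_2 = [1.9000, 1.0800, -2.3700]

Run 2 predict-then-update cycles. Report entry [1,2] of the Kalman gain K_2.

K[1,2] = -0.1087

step 1: x^-=[2.1723, -0.0318, 1.4470]  P^-=[0.7657 -0.1413 -0.2033; -0.1413 0.8803 -0.1080; -0.2033 -0.1080 1.2270]  S=[1.0133 -0.1048 -0.1815; -0.1048 1.1457 0.1768; -0.1815 0.1768 1.6583]  K=[0.6880 -0.0374 -0.1536; -0.0817 0.7573 -0.1653; 0.1340 0.0325 0.7856]  nu=[-5.4329, 1.7987, -3.4558]  x^+=[-1.1018, 2.3456, -1.9377]  P^+=[0.1996 -0.0379 0.0071; -0.0379 0.2073 -0.0192; 0.0071 -0.0192 0.2141]
step 2: x^-=[-1.6764, 2.4211, -1.9751]  P^-=[0.4432 -0.0666 -0.0432; -0.0666 0.2490 -0.0360; -0.0432 -0.0360 0.3886]  S=[0.7252 -0.0487 -0.0838; -0.0487 0.5154 0.0791; -0.0838 0.0791 0.7111]  K=[0.5813 -0.0204 -0.1402; -0.0705 0.4693 -0.1087; 0.0922 0.0193 0.5734]  nu=[3.8198, -0.7862, -0.6687]  x^+=[0.6538, 1.8555, -2.0214]  P^+=[0.1687 -0.0288 0.0037; -0.0288 0.1296 -0.0149; 0.0037 -0.0149 0.1557]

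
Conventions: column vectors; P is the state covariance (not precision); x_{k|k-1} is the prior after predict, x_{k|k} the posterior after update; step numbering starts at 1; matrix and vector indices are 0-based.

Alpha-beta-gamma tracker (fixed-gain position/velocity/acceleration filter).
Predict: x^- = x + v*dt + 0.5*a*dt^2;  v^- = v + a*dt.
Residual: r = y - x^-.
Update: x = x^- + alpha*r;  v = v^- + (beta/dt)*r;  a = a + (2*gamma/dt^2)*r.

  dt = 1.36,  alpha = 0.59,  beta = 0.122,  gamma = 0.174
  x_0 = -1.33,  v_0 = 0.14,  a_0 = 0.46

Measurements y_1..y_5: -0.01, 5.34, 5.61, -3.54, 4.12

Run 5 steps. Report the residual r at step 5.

resid = -1.7166

step 1: x_pred=-0.7142  r=0.7042  x^+=-0.2987  v^+=0.8288  a^+=0.5925
step 2: x_pred=1.3763  r=3.9637  x^+=3.7149  v^+=1.9901  a^+=1.3382
step 3: x_pred=7.6591  r=-2.0491  x^+=6.4501  v^+=3.6263  a^+=0.9527
step 4: x_pred=12.2630  r=-15.8030  x^+=2.9392  v^+=3.5044  a^+=-2.0206
step 5: x_pred=5.8366  r=-1.7166  x^+=4.8238  v^+=0.6024  a^+=-2.3436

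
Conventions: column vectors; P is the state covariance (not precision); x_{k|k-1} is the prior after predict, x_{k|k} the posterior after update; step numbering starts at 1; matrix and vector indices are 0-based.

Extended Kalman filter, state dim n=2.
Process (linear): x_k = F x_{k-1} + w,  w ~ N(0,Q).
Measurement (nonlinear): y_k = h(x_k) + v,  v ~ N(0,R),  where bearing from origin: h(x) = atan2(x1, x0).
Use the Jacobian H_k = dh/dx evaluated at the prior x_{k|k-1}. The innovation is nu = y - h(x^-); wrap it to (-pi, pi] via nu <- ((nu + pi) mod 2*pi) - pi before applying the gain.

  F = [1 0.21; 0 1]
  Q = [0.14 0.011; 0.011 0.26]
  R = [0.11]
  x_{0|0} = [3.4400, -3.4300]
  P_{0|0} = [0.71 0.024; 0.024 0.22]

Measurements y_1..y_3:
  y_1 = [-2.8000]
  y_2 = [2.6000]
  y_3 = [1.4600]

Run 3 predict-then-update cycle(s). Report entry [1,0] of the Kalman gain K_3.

K[1,0] = -0.5557

step 1: x^-=[2.7197, -3.4300]  P^-=[0.8698 0.0812; 0.0812 0.4800]  H_jac=[0.1790 0.1419]  S=[0.1517]  K=[1.1026; 0.5450]  nu=[-1.8996]  x^+=[0.6253, -4.4654]  P^+=[0.6854 -0.0099; -0.0099 0.4349]
step 2: x^-=[-0.3124, -4.4654]  P^-=[0.8404 0.0924; 0.0924 0.6949]  H_jac=[0.2229 -0.0156]  S=[0.1513]  K=[1.2286; 0.0645]  nu=[-2.0425]  x^+=[-2.8220, -4.5971]  P^+=[0.6121 0.0804; 0.0804 0.6943]
step 3: x^-=[-3.7874, -4.5971]  P^-=[0.8165 0.2372; 0.2372 0.9543]  H_jac=[0.1296 -0.1068]  S=[0.1280]  K=[0.6286; -0.5557]  nu=[-2.5633]  x^+=[-5.3986, -3.1727]  P^+=[0.7659 0.2819; 0.2819 0.9148]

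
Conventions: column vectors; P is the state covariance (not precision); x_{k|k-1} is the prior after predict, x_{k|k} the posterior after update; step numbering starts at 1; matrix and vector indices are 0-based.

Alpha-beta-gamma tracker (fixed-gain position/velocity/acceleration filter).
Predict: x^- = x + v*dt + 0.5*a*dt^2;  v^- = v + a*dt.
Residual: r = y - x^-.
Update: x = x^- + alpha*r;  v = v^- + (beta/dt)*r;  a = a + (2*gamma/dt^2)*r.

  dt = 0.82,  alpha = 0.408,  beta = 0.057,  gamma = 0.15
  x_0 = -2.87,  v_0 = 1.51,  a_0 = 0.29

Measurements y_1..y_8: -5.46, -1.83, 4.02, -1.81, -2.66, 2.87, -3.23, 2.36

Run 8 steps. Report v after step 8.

v_post = -0.6853

step 1: x_pred=-1.5343  r=-3.9257  x^+=-3.1360  v^+=1.4749  a^+=-1.4615
step 2: x_pred=-2.4179  r=0.5879  x^+=-2.1780  v^+=0.3174  a^+=-1.1992
step 3: x_pred=-2.3210  r=6.3410  x^+=0.2661  v^+=-0.2252  a^+=1.6299
step 4: x_pred=0.6294  r=-2.4394  x^+=-0.3659  v^+=0.9417  a^+=0.5415
step 5: x_pred=0.5884  r=-3.2484  x^+=-0.7369  v^+=1.1600  a^+=-0.9078
step 6: x_pred=-0.0909  r=2.9609  x^+=1.1171  v^+=0.6214  a^+=0.4133
step 7: x_pred=1.7656  r=-4.9956  x^+=-0.2726  v^+=0.6130  a^+=-1.8156
step 8: x_pred=-0.3803  r=2.7403  x^+=0.7377  v^+=-0.6853  a^+=-0.5930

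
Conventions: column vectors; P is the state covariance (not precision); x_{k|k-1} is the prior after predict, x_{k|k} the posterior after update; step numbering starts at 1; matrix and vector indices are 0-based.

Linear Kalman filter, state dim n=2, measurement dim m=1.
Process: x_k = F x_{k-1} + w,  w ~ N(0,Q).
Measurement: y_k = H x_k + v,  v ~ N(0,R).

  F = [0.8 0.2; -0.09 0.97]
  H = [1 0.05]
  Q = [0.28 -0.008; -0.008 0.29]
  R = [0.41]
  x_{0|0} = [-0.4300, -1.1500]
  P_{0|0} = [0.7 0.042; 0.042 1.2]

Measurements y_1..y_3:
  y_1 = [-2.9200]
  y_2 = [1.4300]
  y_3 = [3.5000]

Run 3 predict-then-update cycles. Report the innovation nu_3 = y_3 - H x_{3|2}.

step 1: x^-=[-0.5740, -1.0768]  P^-=[0.7894 0.2062; 0.2062 1.4174]  S=[1.2236]  K=[0.6536; 0.2265]  nu=[-2.2922]  x^+=[-2.0722, -1.5959]  P^+=[0.2667 0.0251; 0.0251 1.3547]
step 2: x^-=[-1.9769, -1.3615]  P^-=[0.5129 0.2546; 0.2546 1.5624]  S=[0.9523]  K=[0.5520; 0.3494]  nu=[3.4750]  x^+=[-0.0588, -0.1473]  P^+=[0.2228 0.0710; 0.0710 1.4461]
step 3: x^-=[-0.0765, -0.1376]  P^-=[0.5031 0.3103; 0.3103 1.6401]  S=[0.9483]  K=[0.5469; 0.4137]  nu=[3.5833]  x^+=[1.8834, 1.3449]  P^+=[0.2195 0.0957; 0.0957 1.4778]

innov = [3.5833]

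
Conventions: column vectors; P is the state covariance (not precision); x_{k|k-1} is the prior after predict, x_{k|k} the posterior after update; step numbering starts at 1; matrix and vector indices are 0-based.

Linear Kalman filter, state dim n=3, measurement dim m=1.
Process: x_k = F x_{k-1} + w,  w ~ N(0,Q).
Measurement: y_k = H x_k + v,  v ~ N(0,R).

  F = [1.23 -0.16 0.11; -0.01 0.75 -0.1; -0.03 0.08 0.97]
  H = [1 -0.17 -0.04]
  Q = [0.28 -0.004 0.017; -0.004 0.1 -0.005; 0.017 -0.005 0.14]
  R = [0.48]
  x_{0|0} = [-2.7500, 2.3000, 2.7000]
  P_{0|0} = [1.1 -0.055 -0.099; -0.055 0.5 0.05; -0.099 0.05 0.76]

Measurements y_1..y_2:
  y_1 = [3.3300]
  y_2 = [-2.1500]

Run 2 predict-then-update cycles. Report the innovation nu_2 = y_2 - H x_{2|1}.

step 1: x^-=[-3.4535, 1.4825, 2.8855]  P^-=[1.9593 -0.1195 -0.0797; -0.1195 0.3821 -0.0105; -0.0797 -0.0105 0.8731]  S=[2.4986]  K=[0.7936; -0.0737; -0.0452]  nu=[7.1509]  x^+=[2.2212, 0.9558, 2.5626]  P^+=[0.3858 0.0265 0.0099; 0.0265 0.3685 -0.0188; 0.0099 -0.0188 0.8680]
step 2: x^-=[2.8611, 0.4384, 2.4955]  P^-=[0.8765 -0.0411 0.1079; -0.0411 0.3185 -0.0812; 0.1079 -0.0812 0.9558]  S=[1.3715]  K=[0.6410; -0.0670; 0.0608]  nu=[-4.8367]  x^+=[-0.2395, 0.7626, 2.2013]  P^+=[0.3129 0.0179 0.0544; 0.0179 0.3123 -0.0756; 0.0544 -0.0756 0.9507]

innov = [-4.8367]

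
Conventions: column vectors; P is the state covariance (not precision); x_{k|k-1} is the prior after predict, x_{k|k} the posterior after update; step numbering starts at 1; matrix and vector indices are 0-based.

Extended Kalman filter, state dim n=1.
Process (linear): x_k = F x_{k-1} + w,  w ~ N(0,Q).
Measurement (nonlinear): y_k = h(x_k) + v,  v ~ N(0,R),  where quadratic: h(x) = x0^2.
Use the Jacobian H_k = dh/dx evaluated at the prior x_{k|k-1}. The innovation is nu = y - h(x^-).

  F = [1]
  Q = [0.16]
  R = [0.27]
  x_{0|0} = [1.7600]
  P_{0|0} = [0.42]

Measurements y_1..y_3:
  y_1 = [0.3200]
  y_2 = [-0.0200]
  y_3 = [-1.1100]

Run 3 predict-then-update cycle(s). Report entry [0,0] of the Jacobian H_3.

step 1: x^-=[1.7600]  P^-=[0.5800]  H_jac=[3.5200]  S=[7.4564]  K=[0.2738]  nu=[-2.7776]  x^+=[0.9995]  P^+=[0.0210]
step 2: x^-=[0.9995]  P^-=[0.1810]  H_jac=[1.9990]  S=[0.9933]  K=[0.3643]  nu=[-1.0190]  x^+=[0.6283]  P^+=[0.0492]
step 3: x^-=[0.6283]  P^-=[0.2092]  H_jac=[1.2566]  S=[0.6003]  K=[0.4379]  nu=[-1.5048]  x^+=[-0.0306]  P^+=[0.0941]

H_jac[0,0] = 1.2566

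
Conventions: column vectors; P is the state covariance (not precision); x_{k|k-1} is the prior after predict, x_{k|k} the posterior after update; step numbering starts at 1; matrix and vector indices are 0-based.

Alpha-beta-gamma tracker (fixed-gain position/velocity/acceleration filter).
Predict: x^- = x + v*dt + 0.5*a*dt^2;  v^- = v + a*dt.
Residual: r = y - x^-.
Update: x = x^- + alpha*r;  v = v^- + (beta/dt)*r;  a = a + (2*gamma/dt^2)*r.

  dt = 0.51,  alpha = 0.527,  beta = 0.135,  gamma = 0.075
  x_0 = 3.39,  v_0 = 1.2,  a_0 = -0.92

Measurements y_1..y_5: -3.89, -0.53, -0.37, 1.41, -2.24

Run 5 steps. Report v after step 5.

v_post = -4.2707

step 1: x_pred=3.8824  r=-7.7724  x^+=-0.2137  v^+=-1.3266  a^+=-5.4023
step 2: x_pred=-1.5928  r=1.0628  x^+=-1.0327  v^+=-3.8004  a^+=-4.7894
step 3: x_pred=-3.5938  r=3.2238  x^+=-1.8949  v^+=-5.3897  a^+=-2.9302
step 4: x_pred=-5.0247  r=6.4347  x^+=-1.6336  v^+=-5.1808  a^+=0.7806
step 5: x_pred=-4.1743  r=1.9343  x^+=-3.1549  v^+=-4.2707  a^+=1.8962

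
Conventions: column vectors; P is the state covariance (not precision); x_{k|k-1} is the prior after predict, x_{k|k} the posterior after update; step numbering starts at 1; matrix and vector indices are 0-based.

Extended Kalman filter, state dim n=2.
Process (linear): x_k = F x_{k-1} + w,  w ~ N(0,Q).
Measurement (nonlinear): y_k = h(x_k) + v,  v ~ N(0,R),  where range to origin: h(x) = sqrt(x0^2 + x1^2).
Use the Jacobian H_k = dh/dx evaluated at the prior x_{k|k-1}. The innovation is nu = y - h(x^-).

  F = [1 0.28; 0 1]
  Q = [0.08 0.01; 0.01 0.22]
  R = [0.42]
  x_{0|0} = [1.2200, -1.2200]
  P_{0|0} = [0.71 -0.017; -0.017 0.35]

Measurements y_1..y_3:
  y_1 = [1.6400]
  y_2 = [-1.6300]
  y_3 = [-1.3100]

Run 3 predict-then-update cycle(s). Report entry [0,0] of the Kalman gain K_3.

step 1: x^-=[0.8784, -1.2200]  P^-=[0.8079 0.0910; 0.0910 0.5700]  H_jac=[0.5843 -0.8115]  S=[0.9849]  K=[0.4043; -0.4157]  nu=[0.1367]  x^+=[0.9337, -1.2768]  P^+=[0.6469 0.2565; 0.2565 0.3998]
step 2: x^-=[0.5762, -1.2768]  P^-=[0.9019 0.3785; 0.3785 0.6198]  H_jac=[0.4113 -0.9115]  S=[0.8038]  K=[0.0323; -0.5092]  nu=[-3.0308]  x^+=[0.4782, 0.2666]  P^+=[0.9011 0.3917; 0.3917 0.4114]
step 3: x^-=[0.5528, 0.2666]  P^-=[1.2327 0.5169; 0.5169 0.6314]  H_jac=[0.9008 0.4343]  S=[1.9437]  K=[0.6868; 0.3806]  nu=[-1.9237]  x^+=[-0.7683, -0.4657]  P^+=[0.3160 0.0088; 0.0088 0.3498]

K[0,0] = 0.6868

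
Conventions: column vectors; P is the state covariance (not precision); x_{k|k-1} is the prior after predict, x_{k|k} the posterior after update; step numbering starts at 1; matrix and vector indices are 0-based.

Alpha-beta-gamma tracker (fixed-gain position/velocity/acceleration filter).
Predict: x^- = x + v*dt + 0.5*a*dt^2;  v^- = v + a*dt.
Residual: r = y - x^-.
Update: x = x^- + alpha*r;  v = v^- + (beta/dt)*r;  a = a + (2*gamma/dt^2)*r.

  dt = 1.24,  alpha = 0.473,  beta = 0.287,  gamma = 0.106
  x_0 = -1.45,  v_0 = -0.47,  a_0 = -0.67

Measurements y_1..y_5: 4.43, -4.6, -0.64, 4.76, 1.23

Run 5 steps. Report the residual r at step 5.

resid = -0.8431

step 1: x_pred=-2.5479  r=6.9779  x^+=0.7526  v^+=0.3142  a^+=0.2921
step 2: x_pred=1.3669  r=-5.9669  x^+=-1.4555  v^+=-0.7046  a^+=-0.5306
step 3: x_pred=-2.7371  r=2.0971  x^+=-1.7452  v^+=-0.8772  a^+=-0.2415
step 4: x_pred=-3.0185  r=7.7785  x^+=0.6607  v^+=0.6238  a^+=0.8310
step 5: x_pred=2.0731  r=-0.8431  x^+=1.6743  v^+=1.4591  a^+=0.7148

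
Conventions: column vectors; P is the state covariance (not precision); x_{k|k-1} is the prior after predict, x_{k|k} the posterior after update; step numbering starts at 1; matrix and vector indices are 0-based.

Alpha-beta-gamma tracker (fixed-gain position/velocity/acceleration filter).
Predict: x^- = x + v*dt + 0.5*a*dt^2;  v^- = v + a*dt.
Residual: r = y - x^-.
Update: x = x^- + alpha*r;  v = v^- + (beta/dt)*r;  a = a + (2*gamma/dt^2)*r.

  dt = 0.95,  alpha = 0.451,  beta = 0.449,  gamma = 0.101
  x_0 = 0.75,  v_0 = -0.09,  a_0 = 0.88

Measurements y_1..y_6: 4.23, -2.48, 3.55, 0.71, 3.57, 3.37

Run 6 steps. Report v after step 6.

v_post = 0.5382

step 1: x_pred=1.0616  r=3.1684  x^+=2.4905  v^+=2.2435  a^+=1.5892
step 2: x_pred=5.3390  r=-7.8190  x^+=1.8126  v^+=0.0577  a^+=-0.1609
step 3: x_pred=1.7948  r=1.7552  x^+=2.5864  v^+=0.7344  a^+=0.2319
step 4: x_pred=3.3887  r=-2.6787  x^+=2.1806  v^+=-0.3113  a^+=-0.3676
step 5: x_pred=1.7190  r=1.8510  x^+=2.5538  v^+=0.2143  a^+=0.0467
step 6: x_pred=2.7784  r=0.5916  x^+=3.0452  v^+=0.5382  a^+=0.1791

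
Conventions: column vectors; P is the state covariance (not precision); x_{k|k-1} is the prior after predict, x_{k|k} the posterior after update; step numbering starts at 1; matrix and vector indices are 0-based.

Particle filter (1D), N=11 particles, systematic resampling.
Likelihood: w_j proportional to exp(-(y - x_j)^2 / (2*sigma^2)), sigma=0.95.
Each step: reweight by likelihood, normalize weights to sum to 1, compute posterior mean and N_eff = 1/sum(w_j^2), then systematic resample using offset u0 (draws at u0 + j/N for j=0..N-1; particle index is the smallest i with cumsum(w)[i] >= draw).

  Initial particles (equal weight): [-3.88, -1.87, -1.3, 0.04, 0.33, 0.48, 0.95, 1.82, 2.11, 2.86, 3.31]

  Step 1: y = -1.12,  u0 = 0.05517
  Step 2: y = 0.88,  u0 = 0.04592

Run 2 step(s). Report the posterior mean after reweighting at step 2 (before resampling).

post_mean = 0.2904

step 1: w=[0.0051, 0.2558, 0.3431, 0.1658, 0.1090, 0.0846, 0.0325, 0.0029, 0.0011, 0.0001, 0.0000]  mean=-0.8225  Neff=4.3330  idx=[1, 1, 1, 2, 2, 2, 2, 3, 4, 4, 6]
step 2: w=[0.0041, 0.0041, 0.0041, 0.0194, 0.0194, 0.0194, 0.0194, 0.1829, 0.2287, 0.2287, 0.2697]  mean=0.2904  Neff=4.7094  idx=[4, 7, 7, 8, 8, 8, 9, 9, 10, 10, 10]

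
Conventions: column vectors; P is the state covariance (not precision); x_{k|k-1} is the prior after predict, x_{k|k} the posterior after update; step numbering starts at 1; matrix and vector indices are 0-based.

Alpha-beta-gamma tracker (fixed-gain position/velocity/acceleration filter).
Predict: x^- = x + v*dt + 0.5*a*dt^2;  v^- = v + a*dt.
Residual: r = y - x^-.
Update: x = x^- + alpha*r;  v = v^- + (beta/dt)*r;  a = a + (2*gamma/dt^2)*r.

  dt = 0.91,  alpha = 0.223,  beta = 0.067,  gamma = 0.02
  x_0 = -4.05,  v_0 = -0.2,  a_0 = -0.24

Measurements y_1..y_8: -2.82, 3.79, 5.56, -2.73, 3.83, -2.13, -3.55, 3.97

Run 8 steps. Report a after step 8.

a_post = -0.0765

step 1: x_pred=-4.3314  r=1.5114  x^+=-3.9943  v^+=-0.3071  a^+=-0.1670
step 2: x_pred=-4.3430  r=8.1330  x^+=-2.5293  v^+=0.1397  a^+=0.2259
step 3: x_pred=-2.3087  r=7.8687  x^+=-0.5539  v^+=0.9246  a^+=0.6059
step 4: x_pred=0.5383  r=-3.2683  x^+=-0.1905  v^+=1.2353  a^+=0.4481
step 5: x_pred=1.1192  r=2.7108  x^+=1.7237  v^+=1.8427  a^+=0.5790
step 6: x_pred=3.6403  r=-5.7703  x^+=2.3535  v^+=1.9447  a^+=0.3003
step 7: x_pred=4.2475  r=-7.7975  x^+=2.5087  v^+=1.6439  a^+=-0.0764
step 8: x_pred=3.9730  r=-0.0030  x^+=3.9723  v^+=1.5742  a^+=-0.0765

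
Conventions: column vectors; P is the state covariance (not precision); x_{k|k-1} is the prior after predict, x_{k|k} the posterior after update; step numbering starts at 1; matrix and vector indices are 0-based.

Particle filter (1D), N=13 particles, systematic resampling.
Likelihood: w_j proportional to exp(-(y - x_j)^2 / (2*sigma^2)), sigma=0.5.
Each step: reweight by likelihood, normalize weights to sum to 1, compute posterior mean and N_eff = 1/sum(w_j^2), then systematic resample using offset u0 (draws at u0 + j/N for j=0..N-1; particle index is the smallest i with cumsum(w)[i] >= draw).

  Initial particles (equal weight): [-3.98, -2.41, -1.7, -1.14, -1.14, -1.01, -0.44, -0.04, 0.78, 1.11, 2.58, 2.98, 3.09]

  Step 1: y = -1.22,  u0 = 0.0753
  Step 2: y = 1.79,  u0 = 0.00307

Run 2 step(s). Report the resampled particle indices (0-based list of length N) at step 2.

step 1: w=[0.0000, 0.0150, 0.1602, 0.2507, 0.2507, 0.2325, 0.0752, 0.0157, 0.0001, 0.0000, 0.0000, 0.0000, 0.0000]  mean=-1.1484  Neff=4.7273  idx=[2, 2, 3, 3, 3, 4, 4, 4, 5, 5, 5, 6, 7]
step 2: w=[0.0000, 0.0000, 0.0000, 0.0000, 0.0000, 0.0000, 0.0000, 0.0000, 0.0001, 0.0001, 0.0001, 0.0374, 0.9621]  mean=-0.0555  Neff=1.0787  idx=[11, 12, 12, 12, 12, 12, 12, 12, 12, 12, 12, 12, 12]

resampled_idx = [11, 12, 12, 12, 12, 12, 12, 12, 12, 12, 12, 12, 12]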